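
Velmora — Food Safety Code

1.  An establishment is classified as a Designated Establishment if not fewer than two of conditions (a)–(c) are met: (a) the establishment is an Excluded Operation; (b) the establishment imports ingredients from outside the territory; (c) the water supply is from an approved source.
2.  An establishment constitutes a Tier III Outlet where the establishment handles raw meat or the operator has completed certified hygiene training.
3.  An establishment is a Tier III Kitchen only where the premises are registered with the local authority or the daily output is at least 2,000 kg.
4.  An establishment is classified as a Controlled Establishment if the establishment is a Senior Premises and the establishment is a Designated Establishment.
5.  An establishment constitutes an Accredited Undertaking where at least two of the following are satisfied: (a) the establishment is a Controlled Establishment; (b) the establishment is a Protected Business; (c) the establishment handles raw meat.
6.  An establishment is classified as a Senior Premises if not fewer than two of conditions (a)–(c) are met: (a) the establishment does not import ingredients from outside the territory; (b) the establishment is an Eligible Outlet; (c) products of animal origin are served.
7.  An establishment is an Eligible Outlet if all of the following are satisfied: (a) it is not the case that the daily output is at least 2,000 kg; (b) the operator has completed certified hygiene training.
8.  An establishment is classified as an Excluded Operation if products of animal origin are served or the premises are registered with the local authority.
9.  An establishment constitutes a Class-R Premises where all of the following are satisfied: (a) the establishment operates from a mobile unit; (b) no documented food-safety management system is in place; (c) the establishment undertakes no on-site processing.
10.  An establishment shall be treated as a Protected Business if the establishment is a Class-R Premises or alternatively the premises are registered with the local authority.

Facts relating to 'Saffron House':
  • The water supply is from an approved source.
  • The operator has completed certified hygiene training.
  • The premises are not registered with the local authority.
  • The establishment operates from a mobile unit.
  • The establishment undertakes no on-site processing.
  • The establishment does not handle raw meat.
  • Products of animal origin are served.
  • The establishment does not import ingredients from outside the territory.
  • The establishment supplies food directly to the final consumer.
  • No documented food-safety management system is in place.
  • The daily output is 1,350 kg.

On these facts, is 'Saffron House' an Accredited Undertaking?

Yes

paragraph 7 — Eligible Outlet: [daily output: 1,350 kg ≥ 2,000 kg? no, so negated condition yes] AND [the operator has completed certified hygiene training? yes] → satisfied.
paragraph 6 — Senior Premises: the establishment does not import ingredients from outside the territory? yes; Eligible Outlet (paragraph 7)? yes; products of animal origin are served? yes — 3 of 3 hold (need ≥2) → satisfied.
paragraph 8 — Excluded Operation: [products of animal origin are served? yes] OR [the premises are registered with the local authority? no] → satisfied.
paragraph 1 — Designated Establishment: Excluded Operation (paragraph 8)? yes; the establishment imports ingredients from outside the territory? no; the water supply is from an approved source? yes — 2 of 3 hold (need ≥2) → satisfied.
paragraph 4 — Controlled Establishment: [Senior Premises (paragraph 6)? yes] AND [Designated Establishment (paragraph 1)? yes] → satisfied.
paragraph 9 — Class-R Premises: [the establishment operates from a mobile unit? yes] AND [no documented food-safety management system is in place? yes] AND [the establishment undertakes no on-site processing? yes] → satisfied.
paragraph 10 — Protected Business: [Class-R Premises (paragraph 9)? yes] OR [the premises are registered with the local authority? no] → satisfied.
paragraph 5 — Accredited Undertaking: Controlled Establishment (paragraph 4)? yes; Protected Business (paragraph 10)? yes; the establishment handles raw meat? no — 2 of 3 hold (need ≥2) → satisfied.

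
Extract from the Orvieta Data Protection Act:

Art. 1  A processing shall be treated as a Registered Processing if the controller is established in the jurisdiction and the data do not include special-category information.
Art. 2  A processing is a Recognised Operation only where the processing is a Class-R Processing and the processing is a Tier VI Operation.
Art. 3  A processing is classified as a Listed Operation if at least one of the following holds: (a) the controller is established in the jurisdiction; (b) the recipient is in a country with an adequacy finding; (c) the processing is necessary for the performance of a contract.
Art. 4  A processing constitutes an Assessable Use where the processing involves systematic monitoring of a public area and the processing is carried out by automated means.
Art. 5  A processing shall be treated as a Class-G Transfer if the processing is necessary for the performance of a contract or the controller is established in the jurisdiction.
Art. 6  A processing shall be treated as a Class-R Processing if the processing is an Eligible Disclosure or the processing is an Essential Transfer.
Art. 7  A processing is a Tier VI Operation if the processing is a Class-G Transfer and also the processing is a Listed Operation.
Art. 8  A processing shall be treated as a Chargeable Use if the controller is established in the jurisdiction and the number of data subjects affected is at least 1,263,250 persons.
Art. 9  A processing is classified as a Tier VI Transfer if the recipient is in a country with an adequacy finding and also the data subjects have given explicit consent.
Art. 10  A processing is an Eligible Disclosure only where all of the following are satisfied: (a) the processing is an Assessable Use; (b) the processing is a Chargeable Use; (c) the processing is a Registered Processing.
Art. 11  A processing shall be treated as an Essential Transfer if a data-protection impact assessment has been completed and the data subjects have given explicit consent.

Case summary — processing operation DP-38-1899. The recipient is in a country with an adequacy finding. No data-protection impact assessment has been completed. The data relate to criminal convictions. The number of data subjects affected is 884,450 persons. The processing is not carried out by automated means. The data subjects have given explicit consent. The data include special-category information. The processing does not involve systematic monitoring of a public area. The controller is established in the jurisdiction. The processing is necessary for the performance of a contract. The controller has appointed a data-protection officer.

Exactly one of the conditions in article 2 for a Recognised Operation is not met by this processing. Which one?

article 4 — Assessable Use: [the processing involves systematic monitoring of a public area? no] AND [the processing is carried out by automated means? no] → not satisfied.
article 8 — Chargeable Use: [the controller is established in the jurisdiction? yes] AND [number of data subjects affected: 884,450 persons ≥ 1,263,250 persons? no] → not satisfied.
article 1 — Registered Processing: [the controller is established in the jurisdiction? yes] AND [the data do not include special-category information? no] → not satisfied.
article 10 — Eligible Disclosure: [Assessable Use (article 4)? no] AND [Chargeable Use (article 8)? no] AND [Registered Processing (article 1)? no] → not satisfied.
article 11 — Essential Transfer: [a data-protection impact assessment has been completed? no] AND [the data subjects have given explicit consent? yes] → not satisfied.
article 6 — Class-R Processing: [Eligible Disclosure (article 10)? no] OR [Essential Transfer (article 11)? no] → not satisfied.
article 5 — Class-G Transfer: [the processing is necessary for the performance of a contract? yes] OR [the controller is established in the jurisdiction? yes] → satisfied.
article 3 — Listed Operation: [the controller is established in the jurisdiction? yes] OR [the recipient is in a country with an adequacy finding? yes] OR [the processing is necessary for the performance of a contract? yes] → satisfied.
article 7 — Tier VI Operation: [Class-G Transfer (article 5)? yes] AND [Listed Operation (article 3)? yes] → satisfied.
article 2 — Recognised Operation: [Class-R Processing (article 6)? no] AND [Tier VI Operation (article 7)? yes] → not satisfied.

Class-R Processing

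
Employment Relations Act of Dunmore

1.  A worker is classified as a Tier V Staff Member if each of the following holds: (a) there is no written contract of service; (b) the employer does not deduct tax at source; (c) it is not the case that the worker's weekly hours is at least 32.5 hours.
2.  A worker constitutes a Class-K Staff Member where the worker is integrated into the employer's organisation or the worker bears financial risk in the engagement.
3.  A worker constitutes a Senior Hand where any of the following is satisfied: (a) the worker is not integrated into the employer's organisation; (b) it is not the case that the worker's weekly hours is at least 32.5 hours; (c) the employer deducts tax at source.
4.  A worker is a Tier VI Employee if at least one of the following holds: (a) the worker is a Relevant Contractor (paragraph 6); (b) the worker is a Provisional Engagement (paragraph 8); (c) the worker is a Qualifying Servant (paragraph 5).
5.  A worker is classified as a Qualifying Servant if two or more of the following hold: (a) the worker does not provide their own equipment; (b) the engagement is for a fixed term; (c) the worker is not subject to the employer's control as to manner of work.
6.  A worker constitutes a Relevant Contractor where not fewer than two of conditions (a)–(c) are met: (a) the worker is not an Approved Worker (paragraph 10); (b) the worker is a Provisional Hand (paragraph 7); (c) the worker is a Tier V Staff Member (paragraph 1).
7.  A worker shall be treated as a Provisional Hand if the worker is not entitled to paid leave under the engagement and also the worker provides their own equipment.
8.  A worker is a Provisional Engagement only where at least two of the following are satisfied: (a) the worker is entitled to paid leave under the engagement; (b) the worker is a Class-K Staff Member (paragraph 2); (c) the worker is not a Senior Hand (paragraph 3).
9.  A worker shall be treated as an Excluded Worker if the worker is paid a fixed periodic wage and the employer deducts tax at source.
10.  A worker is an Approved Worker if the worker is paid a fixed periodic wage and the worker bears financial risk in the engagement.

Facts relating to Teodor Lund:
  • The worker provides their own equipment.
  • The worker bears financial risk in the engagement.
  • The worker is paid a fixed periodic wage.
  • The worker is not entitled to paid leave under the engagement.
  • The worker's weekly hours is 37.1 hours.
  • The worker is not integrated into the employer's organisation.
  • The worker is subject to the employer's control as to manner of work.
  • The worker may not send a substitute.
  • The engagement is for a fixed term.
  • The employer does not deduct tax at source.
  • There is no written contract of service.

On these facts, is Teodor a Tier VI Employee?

No

paragraph 10 — Approved Worker: [the worker is paid a fixed periodic wage? yes] AND [the worker bears financial risk in the engagement? yes] → satisfied.
paragraph 7 — Provisional Hand: [the worker is not entitled to paid leave under the engagement? yes] AND [the worker provides their own equipment? yes] → satisfied.
paragraph 1 — Tier V Staff Member: [there is no written contract of service? yes] AND [the employer does not deduct tax at source? yes] AND [worker's weekly hours: 37.1 hours ≥ 32.5 hours? yes, so negated condition no] → not satisfied.
paragraph 6 — Relevant Contractor: not an Approved Worker (paragraph 10)? no; Provisional Hand (paragraph 7)? yes; Tier V Staff Member (paragraph 1)? no — 1 of 3 hold (need ≥2) → not satisfied.
paragraph 2 — Class-K Staff Member: [the worker is integrated into the employer's organisation? no] OR [the worker bears financial risk in the engagement? yes] → satisfied.
paragraph 3 — Senior Hand: [the worker is not integrated into the employer's organisation? yes] OR [worker's weekly hours: 37.1 hours ≥ 32.5 hours? yes, so negated condition no] OR [the employer deducts tax at source? no] → satisfied.
paragraph 8 — Provisional Engagement: the worker is entitled to paid leave under the engagement? no; Class-K Staff Member (paragraph 2)? yes; not a Senior Hand (paragraph 3)? no — 1 of 3 hold (need ≥2) → not satisfied.
paragraph 5 — Qualifying Servant: the worker does not provide their own equipment? no; the engagement is for a fixed term? yes; the worker is not subject to the employer's control as to manner of work? no — 1 of 3 hold (need ≥2) → not satisfied.
paragraph 4 — Tier VI Employee: [Relevant Contractor (paragraph 6)? no] OR [Provisional Engagement (paragraph 8)? no] OR [Qualifying Servant (paragraph 5)? no] → not satisfied.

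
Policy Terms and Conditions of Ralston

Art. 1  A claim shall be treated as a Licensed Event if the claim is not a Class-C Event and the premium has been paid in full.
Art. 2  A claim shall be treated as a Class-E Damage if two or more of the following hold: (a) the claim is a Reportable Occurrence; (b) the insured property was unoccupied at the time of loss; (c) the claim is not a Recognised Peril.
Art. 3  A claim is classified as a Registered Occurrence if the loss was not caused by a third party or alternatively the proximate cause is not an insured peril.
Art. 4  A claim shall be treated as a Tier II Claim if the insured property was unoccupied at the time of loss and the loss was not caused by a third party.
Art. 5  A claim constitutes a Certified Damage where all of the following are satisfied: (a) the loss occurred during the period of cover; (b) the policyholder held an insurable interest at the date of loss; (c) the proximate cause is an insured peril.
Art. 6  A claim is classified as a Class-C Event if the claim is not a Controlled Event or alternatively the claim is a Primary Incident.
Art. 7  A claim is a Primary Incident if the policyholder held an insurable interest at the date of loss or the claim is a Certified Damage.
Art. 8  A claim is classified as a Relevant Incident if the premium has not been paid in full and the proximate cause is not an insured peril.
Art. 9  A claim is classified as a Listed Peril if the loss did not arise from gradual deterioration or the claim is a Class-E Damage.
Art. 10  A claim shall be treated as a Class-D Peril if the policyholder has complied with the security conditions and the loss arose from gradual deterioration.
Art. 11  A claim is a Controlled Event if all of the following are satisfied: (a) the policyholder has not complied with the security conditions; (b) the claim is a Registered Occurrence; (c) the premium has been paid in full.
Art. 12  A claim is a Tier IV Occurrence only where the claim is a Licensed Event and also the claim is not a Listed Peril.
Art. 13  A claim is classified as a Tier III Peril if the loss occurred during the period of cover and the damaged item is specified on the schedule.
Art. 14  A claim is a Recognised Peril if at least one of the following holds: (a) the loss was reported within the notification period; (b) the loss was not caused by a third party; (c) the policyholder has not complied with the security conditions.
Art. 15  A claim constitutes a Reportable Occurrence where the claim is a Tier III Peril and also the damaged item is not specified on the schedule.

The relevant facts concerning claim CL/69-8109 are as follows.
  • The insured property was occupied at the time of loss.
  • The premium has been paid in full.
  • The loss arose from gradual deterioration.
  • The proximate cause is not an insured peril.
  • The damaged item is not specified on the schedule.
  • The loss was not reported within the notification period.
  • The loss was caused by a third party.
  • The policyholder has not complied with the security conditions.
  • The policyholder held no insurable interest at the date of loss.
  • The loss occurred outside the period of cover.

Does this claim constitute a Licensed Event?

Yes

Under article 3: the loss was not caused by a third party? no; or the proximate cause is not an insured peril? yes. So the claim is a Registered Occurrence.
Under article 11: the policyholder has not complied with the security conditions? yes; and Registered Occurrence (article 3)? yes; and the premium has been paid in full? yes. So the claim is a Controlled Event.
Under article 5: the loss occurred during the period of cover? no; and the policyholder held an insurable interest at the date of loss? no; and the proximate cause is an insured peril? no. So the claim is not a Certified Damage.
Under article 7: the policyholder held an insurable interest at the date of loss? no; or Certified Damage (article 5)? no. So the claim is not a Primary Incident.
Under article 6: not a Controlled Event (article 11)? no; or Primary Incident (article 7)? no. So the claim is not a Class-C Event.
Under article 1: not a Class-C Event (article 6)? yes; and the premium has been paid in full? yes. So the claim is a Licensed Event.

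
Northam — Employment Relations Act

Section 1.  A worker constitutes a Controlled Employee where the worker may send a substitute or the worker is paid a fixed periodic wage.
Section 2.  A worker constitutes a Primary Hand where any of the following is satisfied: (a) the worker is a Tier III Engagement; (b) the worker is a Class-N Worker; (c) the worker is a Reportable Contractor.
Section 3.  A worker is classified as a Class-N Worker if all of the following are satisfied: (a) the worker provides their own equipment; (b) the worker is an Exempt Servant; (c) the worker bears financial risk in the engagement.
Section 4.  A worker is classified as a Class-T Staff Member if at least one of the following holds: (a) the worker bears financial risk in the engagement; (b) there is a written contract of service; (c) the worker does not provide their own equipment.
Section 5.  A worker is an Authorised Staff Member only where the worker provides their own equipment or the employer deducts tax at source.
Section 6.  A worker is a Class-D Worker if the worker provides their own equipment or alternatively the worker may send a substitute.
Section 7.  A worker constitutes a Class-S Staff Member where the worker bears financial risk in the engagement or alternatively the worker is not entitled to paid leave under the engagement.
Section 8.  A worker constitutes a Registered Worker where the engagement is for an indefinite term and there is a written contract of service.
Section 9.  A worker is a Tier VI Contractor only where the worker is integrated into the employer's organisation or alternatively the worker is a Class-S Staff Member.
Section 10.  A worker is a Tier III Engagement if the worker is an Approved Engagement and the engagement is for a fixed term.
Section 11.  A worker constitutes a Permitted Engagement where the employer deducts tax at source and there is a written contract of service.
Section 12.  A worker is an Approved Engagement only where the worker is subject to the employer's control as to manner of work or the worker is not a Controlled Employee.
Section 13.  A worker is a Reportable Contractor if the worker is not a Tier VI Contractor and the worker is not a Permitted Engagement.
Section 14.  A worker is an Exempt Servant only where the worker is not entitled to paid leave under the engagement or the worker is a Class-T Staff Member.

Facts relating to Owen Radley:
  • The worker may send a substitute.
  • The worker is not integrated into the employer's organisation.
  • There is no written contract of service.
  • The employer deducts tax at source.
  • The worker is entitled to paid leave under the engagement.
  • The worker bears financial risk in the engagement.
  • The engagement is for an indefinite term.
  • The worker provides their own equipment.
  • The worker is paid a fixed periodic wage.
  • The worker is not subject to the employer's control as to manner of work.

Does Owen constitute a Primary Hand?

section 1 — Controlled Employee: [the worker may send a substitute? yes] OR [the worker is paid a fixed periodic wage? yes] → satisfied.
section 12 — Approved Engagement: [the worker is subject to the employer's control as to manner of work? no] OR [not a Controlled Employee (section 1)? no] → not satisfied.
section 10 — Tier III Engagement: [Approved Engagement (section 12)? no] AND [the engagement is for a fixed term? no] → not satisfied.
section 4 — Class-T Staff Member: [the worker bears financial risk in the engagement? yes] OR [there is a written contract of service? no] OR [the worker does not provide their own equipment? no] → satisfied.
section 14 — Exempt Servant: [the worker is not entitled to paid leave under the engagement? no] OR [Class-T Staff Member (section 4)? yes] → satisfied.
section 3 — Class-N Worker: [the worker provides their own equipment? yes] AND [Exempt Servant (section 14)? yes] AND [the worker bears financial risk in the engagement? yes] → satisfied.
section 7 — Class-S Staff Member: [the worker bears financial risk in the engagement? yes] OR [the worker is not entitled to paid leave under the engagement? no] → satisfied.
section 9 — Tier VI Contractor: [the worker is integrated into the employer's organisation? no] OR [Class-S Staff Member (section 7)? yes] → satisfied.
section 11 — Permitted Engagement: [the employer deducts tax at source? yes] AND [there is a written contract of service? no] → not satisfied.
section 13 — Reportable Contractor: [not a Tier VI Contractor (section 9)? no] AND [not a Permitted Engagement (section 11)? yes] → not satisfied.
section 2 — Primary Hand: [Tier III Engagement (section 10)? no] OR [Class-N Worker (section 3)? yes] OR [Reportable Contractor (section 13)? no] → satisfied.

Yes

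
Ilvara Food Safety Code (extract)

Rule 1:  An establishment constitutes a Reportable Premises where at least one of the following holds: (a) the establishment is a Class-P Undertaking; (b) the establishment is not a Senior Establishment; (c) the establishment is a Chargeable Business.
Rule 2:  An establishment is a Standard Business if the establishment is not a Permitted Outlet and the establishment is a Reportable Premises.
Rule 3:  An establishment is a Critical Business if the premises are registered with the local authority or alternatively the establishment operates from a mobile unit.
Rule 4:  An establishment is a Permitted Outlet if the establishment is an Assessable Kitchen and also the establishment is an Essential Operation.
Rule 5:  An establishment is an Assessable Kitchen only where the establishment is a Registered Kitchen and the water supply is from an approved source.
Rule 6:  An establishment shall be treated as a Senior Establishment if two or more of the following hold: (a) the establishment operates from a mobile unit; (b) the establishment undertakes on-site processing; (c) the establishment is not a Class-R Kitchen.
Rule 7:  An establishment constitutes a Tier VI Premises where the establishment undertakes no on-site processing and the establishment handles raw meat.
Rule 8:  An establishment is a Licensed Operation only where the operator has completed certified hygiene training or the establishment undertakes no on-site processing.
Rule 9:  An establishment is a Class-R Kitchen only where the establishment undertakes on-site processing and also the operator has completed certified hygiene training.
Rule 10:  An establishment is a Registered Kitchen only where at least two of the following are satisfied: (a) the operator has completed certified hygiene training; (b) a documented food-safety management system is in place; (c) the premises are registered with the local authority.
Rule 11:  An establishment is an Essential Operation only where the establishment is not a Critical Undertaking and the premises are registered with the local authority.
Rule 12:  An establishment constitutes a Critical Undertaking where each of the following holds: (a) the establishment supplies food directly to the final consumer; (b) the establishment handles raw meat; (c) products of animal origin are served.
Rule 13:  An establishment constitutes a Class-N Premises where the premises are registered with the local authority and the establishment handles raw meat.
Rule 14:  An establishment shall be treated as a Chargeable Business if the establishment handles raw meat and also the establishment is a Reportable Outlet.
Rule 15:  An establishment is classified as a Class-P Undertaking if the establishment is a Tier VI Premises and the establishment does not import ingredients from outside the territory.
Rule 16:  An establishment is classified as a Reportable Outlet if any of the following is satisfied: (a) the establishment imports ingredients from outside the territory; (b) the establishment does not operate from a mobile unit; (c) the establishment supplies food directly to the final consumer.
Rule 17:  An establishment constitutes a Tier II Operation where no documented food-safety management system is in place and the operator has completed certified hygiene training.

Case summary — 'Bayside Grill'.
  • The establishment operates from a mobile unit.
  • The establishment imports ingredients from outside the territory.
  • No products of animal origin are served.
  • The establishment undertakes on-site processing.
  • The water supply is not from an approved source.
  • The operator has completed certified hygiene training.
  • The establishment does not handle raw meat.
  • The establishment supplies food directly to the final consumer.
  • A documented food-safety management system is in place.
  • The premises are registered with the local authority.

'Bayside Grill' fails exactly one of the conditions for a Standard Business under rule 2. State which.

rule 10 — Registered Kitchen: the operator has completed certified hygiene training? yes; a documented food-safety management system is in place? yes; the premises are registered with the local authority? yes — 3 of 3 hold (need ≥2) → satisfied.
rule 5 — Assessable Kitchen: [Registered Kitchen (rule 10)? yes] AND [the water supply is from an approved source? no] → not satisfied.
rule 12 — Critical Undertaking: [the establishment supplies food directly to the final consumer? yes] AND [the establishment handles raw meat? no] AND [products of animal origin are served? no] → not satisfied.
rule 11 — Essential Operation: [not a Critical Undertaking (rule 12)? yes] AND [the premises are registered with the local authority? yes] → satisfied.
rule 4 — Permitted Outlet: [Assessable Kitchen (rule 5)? no] AND [Essential Operation (rule 11)? yes] → not satisfied.
rule 7 — Tier VI Premises: [the establishment undertakes no on-site processing? no] AND [the establishment handles raw meat? no] → not satisfied.
rule 15 — Class-P Undertaking: [Tier VI Premises (rule 7)? no] AND [the establishment does not import ingredients from outside the territory? no] → not satisfied.
rule 9 — Class-R Kitchen: [the establishment undertakes on-site processing? yes] AND [the operator has completed certified hygiene training? yes] → satisfied.
rule 6 — Senior Establishment: the establishment operates from a mobile unit? yes; the establishment undertakes on-site processing? yes; not a Class-R Kitchen (rule 9)? no — 2 of 3 hold (need ≥2) → satisfied.
rule 16 — Reportable Outlet: [the establishment imports ingredients from outside the territory? yes] OR [the establishment does not operate from a mobile unit? no] OR [the establishment supplies food directly to the final consumer? yes] → satisfied.
rule 14 — Chargeable Business: [the establishment handles raw meat? no] AND [Reportable Outlet (rule 16)? yes] → not satisfied.
rule 1 — Reportable Premises: [Class-P Undertaking (rule 15)? no] OR [not a Senior Establishment (rule 6)? no] OR [Chargeable Business (rule 14)? no] → not satisfied.
rule 2 — Standard Business: [not a Permitted Outlet (rule 4)? yes] AND [Reportable Premises (rule 1)? no] → not satisfied.

Reportable Premises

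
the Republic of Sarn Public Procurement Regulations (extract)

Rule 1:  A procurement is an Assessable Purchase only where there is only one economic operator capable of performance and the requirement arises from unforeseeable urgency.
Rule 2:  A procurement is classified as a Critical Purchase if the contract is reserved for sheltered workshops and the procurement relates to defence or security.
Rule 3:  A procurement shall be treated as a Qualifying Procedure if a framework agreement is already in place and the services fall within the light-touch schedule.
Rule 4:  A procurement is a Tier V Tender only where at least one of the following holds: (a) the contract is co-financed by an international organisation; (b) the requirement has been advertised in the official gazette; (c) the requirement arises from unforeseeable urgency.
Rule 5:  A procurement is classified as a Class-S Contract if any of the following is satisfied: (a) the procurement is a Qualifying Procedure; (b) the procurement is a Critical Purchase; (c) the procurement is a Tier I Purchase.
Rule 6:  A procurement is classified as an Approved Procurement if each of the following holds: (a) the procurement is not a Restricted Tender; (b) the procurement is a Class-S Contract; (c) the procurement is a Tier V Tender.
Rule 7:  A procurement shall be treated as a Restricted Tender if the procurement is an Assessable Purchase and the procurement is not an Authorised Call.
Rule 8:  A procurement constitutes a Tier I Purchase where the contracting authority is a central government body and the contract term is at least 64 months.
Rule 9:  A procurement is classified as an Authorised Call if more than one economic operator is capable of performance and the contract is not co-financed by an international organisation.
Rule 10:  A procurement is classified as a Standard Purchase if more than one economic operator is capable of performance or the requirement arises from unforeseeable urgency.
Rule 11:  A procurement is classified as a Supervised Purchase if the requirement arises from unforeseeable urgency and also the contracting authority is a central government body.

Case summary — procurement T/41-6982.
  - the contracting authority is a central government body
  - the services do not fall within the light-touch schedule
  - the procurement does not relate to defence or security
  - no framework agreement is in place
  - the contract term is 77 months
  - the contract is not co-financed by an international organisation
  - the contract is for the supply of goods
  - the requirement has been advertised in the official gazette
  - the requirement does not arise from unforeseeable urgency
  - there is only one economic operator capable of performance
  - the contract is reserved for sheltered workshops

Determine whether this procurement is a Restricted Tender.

Under rule 1: there is only one economic operator capable of performance? yes; and the requirement arises from unforeseeable urgency? no. So the procurement is not an Assessable Purchase.
Under rule 9: more than one economic operator is capable of performance? no; and the contract is not co-financed by an international organisation? yes. So the procurement is not an Authorised Call.
Under rule 7: Assessable Purchase (rule 1)? no; and not an Authorised Call (rule 9)? yes. So the procurement is not a Restricted Tender.

No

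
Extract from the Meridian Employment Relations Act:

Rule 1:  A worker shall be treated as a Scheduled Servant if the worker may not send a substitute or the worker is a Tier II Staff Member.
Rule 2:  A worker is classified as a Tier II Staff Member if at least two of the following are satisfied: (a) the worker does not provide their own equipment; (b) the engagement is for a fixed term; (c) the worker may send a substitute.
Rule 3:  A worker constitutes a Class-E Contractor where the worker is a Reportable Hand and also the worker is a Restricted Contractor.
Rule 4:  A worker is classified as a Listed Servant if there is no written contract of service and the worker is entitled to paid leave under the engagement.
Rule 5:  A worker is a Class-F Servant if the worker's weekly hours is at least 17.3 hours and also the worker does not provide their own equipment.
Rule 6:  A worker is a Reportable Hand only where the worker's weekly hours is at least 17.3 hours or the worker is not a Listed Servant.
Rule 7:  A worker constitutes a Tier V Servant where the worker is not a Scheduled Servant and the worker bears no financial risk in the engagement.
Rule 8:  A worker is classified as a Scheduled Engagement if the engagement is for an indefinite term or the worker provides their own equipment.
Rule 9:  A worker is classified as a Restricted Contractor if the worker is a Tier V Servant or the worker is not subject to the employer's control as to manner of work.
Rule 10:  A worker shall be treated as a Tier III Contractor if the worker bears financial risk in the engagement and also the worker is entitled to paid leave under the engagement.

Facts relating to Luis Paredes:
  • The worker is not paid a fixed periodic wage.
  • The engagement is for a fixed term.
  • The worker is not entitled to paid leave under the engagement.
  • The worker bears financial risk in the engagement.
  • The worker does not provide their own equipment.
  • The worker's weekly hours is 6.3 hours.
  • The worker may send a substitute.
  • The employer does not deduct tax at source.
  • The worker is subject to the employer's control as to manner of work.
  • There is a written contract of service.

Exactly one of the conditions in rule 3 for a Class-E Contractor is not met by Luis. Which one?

Restricted Contractor

rule 4 — Listed Servant: [there is no written contract of service? no] AND [the worker is entitled to paid leave under the engagement? no] → not satisfied.
rule 6 — Reportable Hand: [worker's weekly hours: 6.3 hours ≥ 17.3 hours? no] OR [not a Listed Servant (rule 4)? yes] → satisfied.
rule 2 — Tier II Staff Member: the worker does not provide their own equipment? yes; the engagement is for a fixed term? yes; the worker may send a substitute? yes — 3 of 3 hold (need ≥2) → satisfied.
rule 1 — Scheduled Servant: [the worker may not send a substitute? no] OR [Tier II Staff Member (rule 2)? yes] → satisfied.
rule 7 — Tier V Servant: [not a Scheduled Servant (rule 1)? no] AND [the worker bears no financial risk in the engagement? no] → not satisfied.
rule 9 — Restricted Contractor: [Tier V Servant (rule 7)? no] OR [the worker is not subject to the employer's control as to manner of work? no] → not satisfied.
rule 3 — Class-E Contractor: [Reportable Hand (rule 6)? yes] AND [Restricted Contractor (rule 9)? no] → not satisfied.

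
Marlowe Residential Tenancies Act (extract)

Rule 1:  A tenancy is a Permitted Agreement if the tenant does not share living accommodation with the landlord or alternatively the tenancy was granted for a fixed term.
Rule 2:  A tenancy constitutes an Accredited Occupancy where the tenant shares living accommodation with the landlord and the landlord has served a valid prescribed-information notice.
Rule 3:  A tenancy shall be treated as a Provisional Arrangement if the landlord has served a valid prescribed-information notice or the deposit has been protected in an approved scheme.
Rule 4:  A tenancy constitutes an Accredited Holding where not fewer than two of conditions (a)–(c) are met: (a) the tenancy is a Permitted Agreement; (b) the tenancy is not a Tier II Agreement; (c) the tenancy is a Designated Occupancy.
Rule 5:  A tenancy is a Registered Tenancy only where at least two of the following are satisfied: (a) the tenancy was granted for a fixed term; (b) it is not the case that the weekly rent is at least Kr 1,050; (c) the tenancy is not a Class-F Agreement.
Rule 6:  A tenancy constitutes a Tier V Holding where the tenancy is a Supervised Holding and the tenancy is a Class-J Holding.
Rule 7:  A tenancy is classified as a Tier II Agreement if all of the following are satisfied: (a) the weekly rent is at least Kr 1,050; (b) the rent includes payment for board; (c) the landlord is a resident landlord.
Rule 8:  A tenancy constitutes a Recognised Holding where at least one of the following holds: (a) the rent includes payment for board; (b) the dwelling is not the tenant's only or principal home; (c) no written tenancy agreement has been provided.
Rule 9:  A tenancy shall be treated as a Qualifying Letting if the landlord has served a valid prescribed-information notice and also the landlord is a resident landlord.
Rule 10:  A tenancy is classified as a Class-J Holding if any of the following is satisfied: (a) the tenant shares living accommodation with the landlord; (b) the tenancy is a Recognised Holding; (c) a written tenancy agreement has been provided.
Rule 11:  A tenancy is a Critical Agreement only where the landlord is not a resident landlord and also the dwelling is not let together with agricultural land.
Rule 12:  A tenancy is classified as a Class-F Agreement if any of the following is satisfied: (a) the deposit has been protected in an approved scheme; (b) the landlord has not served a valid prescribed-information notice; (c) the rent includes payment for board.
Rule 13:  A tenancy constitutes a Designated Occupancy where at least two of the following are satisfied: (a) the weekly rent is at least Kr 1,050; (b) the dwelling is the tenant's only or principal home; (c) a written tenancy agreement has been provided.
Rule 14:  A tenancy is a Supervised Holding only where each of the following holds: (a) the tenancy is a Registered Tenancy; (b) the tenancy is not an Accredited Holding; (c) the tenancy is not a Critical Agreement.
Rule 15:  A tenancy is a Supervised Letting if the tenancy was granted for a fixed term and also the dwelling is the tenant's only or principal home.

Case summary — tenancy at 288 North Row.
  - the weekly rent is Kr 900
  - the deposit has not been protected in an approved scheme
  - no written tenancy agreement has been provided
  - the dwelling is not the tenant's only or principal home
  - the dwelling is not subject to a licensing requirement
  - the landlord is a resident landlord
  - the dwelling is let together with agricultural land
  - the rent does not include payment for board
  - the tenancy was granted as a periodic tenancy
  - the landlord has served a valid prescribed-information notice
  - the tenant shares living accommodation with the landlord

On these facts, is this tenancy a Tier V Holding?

rule 12 — Class-F Agreement: [the deposit has been protected in an approved scheme? no] OR [the landlord has not served a valid prescribed-information notice? no] OR [the rent includes payment for board? no] → not satisfied.
rule 5 — Registered Tenancy: the tenancy was granted for a fixed term? no; weekly rent: Kr 900 ≥ Kr 1,050? no, so negated condition yes; not a Class-F Agreement (rule 12)? yes — 2 of 3 hold (need ≥2) → satisfied.
rule 1 — Permitted Agreement: [the tenant does not share living accommodation with the landlord? no] OR [the tenancy was granted for a fixed term? no] → not satisfied.
rule 7 — Tier II Agreement: [weekly rent: Kr 900 ≥ Kr 1,050? no] AND [the rent includes payment for board? no] AND [the landlord is a resident landlord? yes] → not satisfied.
rule 13 — Designated Occupancy: weekly rent: Kr 900 ≥ Kr 1,050? no; the dwelling is the tenant's only or principal home? no; a written tenancy agreement has been provided? no — 0 of 3 hold (need ≥2) → not satisfied.
rule 4 — Accredited Holding: Permitted Agreement (rule 1)? no; not a Tier II Agreement (rule 7)? yes; Designated Occupancy (rule 13)? no — 1 of 3 hold (need ≥2) → not satisfied.
rule 11 — Critical Agreement: [the landlord is not a resident landlord? no] AND [the dwelling is not let together with agricultural land? no] → not satisfied.
rule 14 — Supervised Holding: [Registered Tenancy (rule 5)? yes] AND [not an Accredited Holding (rule 4)? yes] AND [not a Critical Agreement (rule 11)? yes] → satisfied.
rule 8 — Recognised Holding: [the rent includes payment for board? no] OR [the dwelling is not the tenant's only or principal home? yes] OR [no written tenancy agreement has been provided? yes] → satisfied.
rule 10 — Class-J Holding: [the tenant shares living accommodation with the landlord? yes] OR [Recognised Holding (rule 8)? yes] OR [a written tenancy agreement has been provided? no] → satisfied.
rule 6 — Tier V Holding: [Supervised Holding (rule 14)? yes] AND [Class-J Holding (rule 10)? yes] → satisfied.

Yes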